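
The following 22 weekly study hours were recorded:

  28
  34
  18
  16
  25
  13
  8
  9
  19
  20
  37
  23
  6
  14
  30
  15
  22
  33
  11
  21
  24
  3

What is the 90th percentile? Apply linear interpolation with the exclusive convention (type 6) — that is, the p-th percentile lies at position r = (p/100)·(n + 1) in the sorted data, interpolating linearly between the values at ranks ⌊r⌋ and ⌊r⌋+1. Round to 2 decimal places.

Sorted: 3, 6, 8, 9, 11, 13, 14, 15, 16, 18, 19, 20, 21, 22, 23, 24, 25, 28, 30, 33, 34, 37.
n = 22.
r = (90/100)·(22 + 1) = 20.7.
Rank 20 is 33 and rank 21 is 34.
Interpolate: 33 + 0.7·(34 − 33) = 33 + 0.7·1 = 33.7.

33.70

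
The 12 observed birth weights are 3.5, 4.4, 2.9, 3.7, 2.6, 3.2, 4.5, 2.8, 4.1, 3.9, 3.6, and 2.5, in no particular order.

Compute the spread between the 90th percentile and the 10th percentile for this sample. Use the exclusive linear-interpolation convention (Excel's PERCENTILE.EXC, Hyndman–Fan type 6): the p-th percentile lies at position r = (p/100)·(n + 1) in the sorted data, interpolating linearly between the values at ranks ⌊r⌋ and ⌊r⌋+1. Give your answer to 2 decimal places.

Sorted: 2.5, 2.6, 2.8, 2.9, 3.2, 3.5, 3.6, 3.7, 3.9, 4.1, 4.4, 4.5.
n = 12.
P10: r = 1.3; ranks 1–2 are 2.5, 2.6; interpolating gives 2.53.
P90: r = 11.7; ranks 11–12 are 4.4, 4.5; interpolating gives 4.47.
Difference: 4.47 − 2.53 = 1.94.

1.94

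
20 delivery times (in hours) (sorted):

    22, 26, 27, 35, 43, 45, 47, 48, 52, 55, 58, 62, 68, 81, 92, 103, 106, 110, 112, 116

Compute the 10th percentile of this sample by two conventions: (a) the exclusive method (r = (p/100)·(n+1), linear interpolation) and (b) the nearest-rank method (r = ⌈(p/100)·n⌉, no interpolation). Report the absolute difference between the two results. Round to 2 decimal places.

0.10

n = 20.
(a) r = 2.1; between ranks 2 (26) and 3 (27): 26.1.
(b) the nearest-rank method: rank 2 → 26.
|26.1 − 26| = 0.1.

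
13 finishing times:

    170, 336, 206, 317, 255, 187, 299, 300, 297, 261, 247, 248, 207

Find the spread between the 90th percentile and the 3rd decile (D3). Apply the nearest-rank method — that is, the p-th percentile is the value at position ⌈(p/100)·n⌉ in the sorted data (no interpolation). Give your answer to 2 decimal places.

Sorted: 170, 187, 206, 207, 247, 248, 255, 261, 297, 299, 300, 317, 336.
n = 13.
P30: rank ⌈30/100·13⌉ = 4 → 207.
P90: rank ⌈90/100·13⌉ = 12 → 317.
Difference: 317 − 207 = 110.

110.00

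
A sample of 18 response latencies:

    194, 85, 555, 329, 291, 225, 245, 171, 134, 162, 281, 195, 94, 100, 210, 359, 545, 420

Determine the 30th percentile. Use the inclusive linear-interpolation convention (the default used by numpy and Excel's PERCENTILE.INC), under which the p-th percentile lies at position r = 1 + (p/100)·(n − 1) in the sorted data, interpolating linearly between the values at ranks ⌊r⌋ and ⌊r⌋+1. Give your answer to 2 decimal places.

Sorted: 85, 94, 100, 134, 162, 171, 194, 195, 210, 225, 245, 281, 291, 329, 359, 420, 545, 555.
n = 18.
r = 1 + (30/100)·(18 − 1) = 1 + 5.1 = 6.1.
Rank 6 is 171 and rank 7 is 194.
Interpolate: 171 + 0.1·(194 − 171) = 171 + 0.1·23 = 173.3.

173.30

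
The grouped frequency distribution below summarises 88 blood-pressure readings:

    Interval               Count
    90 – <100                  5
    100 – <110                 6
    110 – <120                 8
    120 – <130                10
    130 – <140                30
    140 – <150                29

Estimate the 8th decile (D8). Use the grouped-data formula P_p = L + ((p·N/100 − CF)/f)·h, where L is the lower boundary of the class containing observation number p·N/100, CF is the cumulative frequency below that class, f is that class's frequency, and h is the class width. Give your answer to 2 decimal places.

N = 88; target position k = 80/100 · 88 = 70.4.
Cumulative frequencies: 5, 11, 19, 29, 59, 88.
Observation 70.4 falls in the class 140 – <150.
L = 140, CF = 59, f = 29, h = 10.
P80 = 140 + ((70.4 − 59)/29)·10 = 140 + 3.93103 = 143.931.

143.93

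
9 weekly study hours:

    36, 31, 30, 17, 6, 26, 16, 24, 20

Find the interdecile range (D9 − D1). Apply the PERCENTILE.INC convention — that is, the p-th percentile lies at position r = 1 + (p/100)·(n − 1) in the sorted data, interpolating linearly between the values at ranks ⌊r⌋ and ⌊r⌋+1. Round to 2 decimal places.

18.00

Sorted: 6, 16, 17, 20, 24, 26, 30, 31, 36.
n = 9.
P10: r = 1.8; ranks 1–2 are 6, 16; interpolating gives 14.
P90: r = 8.2; ranks 8–9 are 31, 36; interpolating gives 32.
Difference: 32 − 14 = 18.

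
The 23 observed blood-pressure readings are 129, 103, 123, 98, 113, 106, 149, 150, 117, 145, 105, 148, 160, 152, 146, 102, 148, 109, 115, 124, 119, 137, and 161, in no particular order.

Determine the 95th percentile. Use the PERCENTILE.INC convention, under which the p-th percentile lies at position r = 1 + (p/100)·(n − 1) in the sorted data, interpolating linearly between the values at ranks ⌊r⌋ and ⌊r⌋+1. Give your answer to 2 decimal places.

159.20

Sorted: 98, 102, 103, 105, 106, 109, 113, 115, 117, 119, 123, 124, 129, 137, 145, 146, 148, 148, 149, 150, 152, 160, 161.
n = 23.
r = 1 + (95/100)·(23 − 1) = 1 + 20.9 = 21.9.
Rank 21 is 152 and rank 22 is 160.
Interpolate: 152 + 0.9·(160 − 152) = 152 + 0.9·8 = 159.2.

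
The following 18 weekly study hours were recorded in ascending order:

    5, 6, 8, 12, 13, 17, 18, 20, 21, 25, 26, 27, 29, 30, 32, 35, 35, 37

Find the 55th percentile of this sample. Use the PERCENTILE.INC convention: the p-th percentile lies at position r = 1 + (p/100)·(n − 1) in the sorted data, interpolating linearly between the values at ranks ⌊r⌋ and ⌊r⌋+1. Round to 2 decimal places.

n = 18.
r = 1 + (55/100)·(18 − 1) = 1 + 9.35 = 10.35.
Rank 10 is 25 and rank 11 is 26.
Interpolate: 25 + 0.35·(26 − 25) = 25 + 0.35·1 = 25.35.

25.35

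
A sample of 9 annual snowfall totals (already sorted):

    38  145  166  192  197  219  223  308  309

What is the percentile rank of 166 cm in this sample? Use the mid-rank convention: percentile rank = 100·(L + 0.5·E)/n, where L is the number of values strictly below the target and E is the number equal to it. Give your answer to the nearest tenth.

Count below 166: L = 2; count equal: E = 1; n = 9.
Percentile rank = 100·(2 + 0.5·1)/9 = 100·2.5/9 = 27.78.

27.8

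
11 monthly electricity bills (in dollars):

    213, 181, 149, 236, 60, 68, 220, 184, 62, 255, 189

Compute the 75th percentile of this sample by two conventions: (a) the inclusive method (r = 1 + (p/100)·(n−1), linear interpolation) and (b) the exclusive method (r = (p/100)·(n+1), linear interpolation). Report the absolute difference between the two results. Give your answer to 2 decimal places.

3.50

Sorted: 60, 62, 68, 149, 181, 184, 189, 213, 220, 236, 255.
n = 11.
(a) r = 8.5; between ranks 8 (213) and 9 (220): 216.5.
(b) r = 9 → value at rank 9 = 220.
|216.5 − 220| = 3.5.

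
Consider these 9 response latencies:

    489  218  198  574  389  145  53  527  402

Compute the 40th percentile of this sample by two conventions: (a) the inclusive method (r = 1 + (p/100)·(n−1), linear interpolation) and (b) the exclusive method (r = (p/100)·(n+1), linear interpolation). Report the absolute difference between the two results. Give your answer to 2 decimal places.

Sorted: 53, 145, 198, 218, 389, 402, 489, 527, 574.
n = 9.
(a) r = 4.2; between ranks 4 (218) and 5 (389): 252.2.
(b) r = 4 → value at rank 4 = 218.
|252.2 − 218| = 34.2.

34.20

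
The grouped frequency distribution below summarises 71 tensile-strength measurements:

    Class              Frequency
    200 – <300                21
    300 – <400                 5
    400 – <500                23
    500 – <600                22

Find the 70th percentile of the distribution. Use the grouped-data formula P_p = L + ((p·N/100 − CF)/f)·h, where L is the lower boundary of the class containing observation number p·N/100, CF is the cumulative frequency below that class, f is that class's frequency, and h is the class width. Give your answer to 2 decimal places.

N = 71; target position k = 70/100 · 71 = 49.7.
Cumulative frequencies: 21, 26, 49, 71.
Observation 49.7 falls in the class 500 – <600.
L = 500, CF = 49, f = 22, h = 100.
P70 = 500 + ((49.7 − 49)/22)·100 = 500 + 3.18182 = 503.182.

503.18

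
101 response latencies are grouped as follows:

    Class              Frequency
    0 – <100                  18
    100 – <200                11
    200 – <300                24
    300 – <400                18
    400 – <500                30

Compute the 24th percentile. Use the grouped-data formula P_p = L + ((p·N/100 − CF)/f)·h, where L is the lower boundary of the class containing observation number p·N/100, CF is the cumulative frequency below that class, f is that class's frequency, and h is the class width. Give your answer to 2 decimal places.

N = 101; target position k = 24/100 · 101 = 24.24.
Cumulative frequencies: 18, 29, 53, 71, 101.
Observation 24.24 falls in the class 100 – <200.
L = 100, CF = 18, f = 11, h = 100.
P24 = 100 + ((24.24 − 18)/11)·100 = 100 + 56.7273 = 156.727.

156.73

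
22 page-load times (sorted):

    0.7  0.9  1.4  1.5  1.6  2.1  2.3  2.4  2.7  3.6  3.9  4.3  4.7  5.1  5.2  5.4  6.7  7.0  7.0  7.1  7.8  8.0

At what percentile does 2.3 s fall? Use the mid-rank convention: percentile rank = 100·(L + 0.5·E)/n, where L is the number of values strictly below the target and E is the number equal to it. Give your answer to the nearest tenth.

Count below 2.3: L = 6; count equal: E = 1; n = 22.
Percentile rank = 100·(6 + 0.5·1)/22 = 100·6.5/22 = 29.55.

29.5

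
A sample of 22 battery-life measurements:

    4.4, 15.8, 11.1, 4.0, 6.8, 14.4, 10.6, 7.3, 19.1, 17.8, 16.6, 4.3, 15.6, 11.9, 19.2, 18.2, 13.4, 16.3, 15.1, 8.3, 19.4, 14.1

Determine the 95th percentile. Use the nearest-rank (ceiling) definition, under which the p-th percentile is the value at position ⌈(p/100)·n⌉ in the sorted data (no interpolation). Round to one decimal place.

Sorted: 4.0, 4.3, 4.4, 6.8, 7.3, 8.3, 10.6, 11.1, 11.9, 13.4, 14.1, 14.4, 15.1, 15.6, 15.8, 16.3, 16.6, 17.8, 18.2, 19.1, 19.2, 19.4.
n = 22.
Position = ⌈95/100 · 22⌉ = ⌈20.9⌉ = 21.
The value at rank 21 is 19.2.

19.2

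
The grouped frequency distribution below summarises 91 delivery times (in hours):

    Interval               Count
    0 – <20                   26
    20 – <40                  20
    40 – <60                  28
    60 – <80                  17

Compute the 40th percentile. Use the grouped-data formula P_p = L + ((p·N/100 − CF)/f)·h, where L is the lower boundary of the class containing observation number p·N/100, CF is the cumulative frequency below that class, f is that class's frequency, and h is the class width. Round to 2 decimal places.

N = 91; target position k = 40/100 · 91 = 36.4.
Cumulative frequencies: 26, 46, 74, 91.
Observation 36.4 falls in the class 20 – <40.
L = 20, CF = 26, f = 20, h = 20.
P40 = 20 + ((36.4 − 26)/20)·20 = 20 + 10.4 = 30.4.

30.40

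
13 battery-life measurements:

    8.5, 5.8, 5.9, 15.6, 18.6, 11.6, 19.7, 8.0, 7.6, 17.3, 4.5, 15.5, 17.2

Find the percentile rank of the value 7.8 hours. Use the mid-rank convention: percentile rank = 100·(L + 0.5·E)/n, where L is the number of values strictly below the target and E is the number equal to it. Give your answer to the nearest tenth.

30.8

Sorted: 4.5, 5.8, 5.9, 7.6, 8.0, 8.5, 11.6, 15.5, 15.6, 17.2, 17.3, 18.6, 19.7.
Count below 7.8: L = 4; count equal: E = 0; n = 13.
Percentile rank = 100·(4 + 0.5·0)/13 = 100·4/13 = 30.77.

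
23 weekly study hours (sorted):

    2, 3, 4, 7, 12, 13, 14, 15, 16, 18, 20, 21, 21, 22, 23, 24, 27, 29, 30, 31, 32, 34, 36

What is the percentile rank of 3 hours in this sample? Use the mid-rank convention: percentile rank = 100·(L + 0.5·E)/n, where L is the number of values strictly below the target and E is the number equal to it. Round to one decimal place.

Count below 3: L = 1; count equal: E = 1; n = 23.
Percentile rank = 100·(1 + 0.5·1)/23 = 100·1.5/23 = 6.522.

6.5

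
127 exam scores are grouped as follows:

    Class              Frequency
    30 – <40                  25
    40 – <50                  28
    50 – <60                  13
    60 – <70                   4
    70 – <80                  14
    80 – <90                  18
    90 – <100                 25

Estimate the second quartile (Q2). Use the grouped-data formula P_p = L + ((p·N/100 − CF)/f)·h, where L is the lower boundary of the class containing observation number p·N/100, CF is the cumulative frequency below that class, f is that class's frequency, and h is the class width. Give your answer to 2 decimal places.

58.08

N = 127; target position k = 50/100 · 127 = 63.5.
Cumulative frequencies: 25, 53, 66, 70, 84, 102, 127.
Observation 63.5 falls in the class 50 – <60.
L = 50, CF = 53, f = 13, h = 10.
P50 = 50 + ((63.5 − 53)/13)·10 = 50 + 8.07692 = 58.0769.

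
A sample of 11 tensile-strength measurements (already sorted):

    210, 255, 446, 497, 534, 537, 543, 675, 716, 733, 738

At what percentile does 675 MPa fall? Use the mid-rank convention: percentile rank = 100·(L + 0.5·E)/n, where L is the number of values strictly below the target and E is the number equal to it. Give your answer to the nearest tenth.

68.2

Count below 675: L = 7; count equal: E = 1; n = 11.
Percentile rank = 100·(7 + 0.5·1)/11 = 100·7.5/11 = 68.18.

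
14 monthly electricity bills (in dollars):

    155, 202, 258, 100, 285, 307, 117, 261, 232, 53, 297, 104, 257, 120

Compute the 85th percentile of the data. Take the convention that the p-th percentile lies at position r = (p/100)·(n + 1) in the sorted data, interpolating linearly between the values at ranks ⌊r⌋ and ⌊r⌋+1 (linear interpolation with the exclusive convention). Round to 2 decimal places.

Sorted: 53, 100, 104, 117, 120, 155, 202, 232, 257, 258, 261, 285, 297, 307.
n = 14.
r = (85/100)·(14 + 1) = 12.75.
Rank 12 is 285 and rank 13 is 297.
Interpolate: 285 + 0.75·(297 − 285) = 285 + 0.75·12 = 294.

294.00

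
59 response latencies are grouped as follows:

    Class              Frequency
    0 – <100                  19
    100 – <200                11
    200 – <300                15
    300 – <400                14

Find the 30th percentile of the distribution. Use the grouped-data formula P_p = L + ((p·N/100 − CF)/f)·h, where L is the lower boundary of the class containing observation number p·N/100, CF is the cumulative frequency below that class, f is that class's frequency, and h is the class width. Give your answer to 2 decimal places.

93.16

N = 59; target position k = 30/100 · 59 = 17.7.
Cumulative frequencies: 19, 30, 45, 59.
Observation 17.7 falls in the class 0 – <100.
L = 0, CF = 0, f = 19, h = 100.
P30 = 0 + ((17.7 − 0)/19)·100 = 0 + 93.1579 = 93.1579.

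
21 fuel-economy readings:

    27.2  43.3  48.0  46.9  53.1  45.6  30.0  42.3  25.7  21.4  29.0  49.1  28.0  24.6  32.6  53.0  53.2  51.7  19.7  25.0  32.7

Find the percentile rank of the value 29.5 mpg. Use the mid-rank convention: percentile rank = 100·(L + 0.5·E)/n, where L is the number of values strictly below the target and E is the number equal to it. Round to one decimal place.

Sorted: 19.7, 21.4, 24.6, 25.0, 25.7, 27.2, 28.0, 29.0, 30.0, 32.6, 32.7, 42.3, 43.3, 45.6, 46.9, 48.0, 49.1, 51.7, 53.0, 53.1, 53.2.
Count below 29.5: L = 8; count equal: E = 0; n = 21.
Percentile rank = 100·(8 + 0.5·0)/21 = 100·8/21 = 38.1.

38.1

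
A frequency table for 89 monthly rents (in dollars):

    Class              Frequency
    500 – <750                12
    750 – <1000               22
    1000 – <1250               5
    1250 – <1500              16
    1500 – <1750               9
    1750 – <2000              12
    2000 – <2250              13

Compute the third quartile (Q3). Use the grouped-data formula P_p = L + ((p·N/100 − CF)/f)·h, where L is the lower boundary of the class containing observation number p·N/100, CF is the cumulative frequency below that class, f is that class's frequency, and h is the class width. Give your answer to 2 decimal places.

N = 89; target position k = 75/100 · 89 = 66.75.
Cumulative frequencies: 12, 34, 39, 55, 64, 76, 89.
Observation 66.75 falls in the class 1750 – <2000.
L = 1750, CF = 64, f = 12, h = 250.
P75 = 1750 + ((66.75 − 64)/12)·250 = 1750 + 57.2917 = 1807.29.

1807.29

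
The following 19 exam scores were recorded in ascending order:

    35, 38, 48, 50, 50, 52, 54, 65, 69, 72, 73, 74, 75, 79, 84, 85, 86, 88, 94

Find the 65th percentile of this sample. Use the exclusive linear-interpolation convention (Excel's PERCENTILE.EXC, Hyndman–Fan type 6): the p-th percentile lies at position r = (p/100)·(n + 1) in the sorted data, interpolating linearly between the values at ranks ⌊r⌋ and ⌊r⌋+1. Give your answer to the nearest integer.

n = 19.
r = (65/100)·(19 + 1) = 13.
r is an integer, so P65 is the value at rank 13: 75.

75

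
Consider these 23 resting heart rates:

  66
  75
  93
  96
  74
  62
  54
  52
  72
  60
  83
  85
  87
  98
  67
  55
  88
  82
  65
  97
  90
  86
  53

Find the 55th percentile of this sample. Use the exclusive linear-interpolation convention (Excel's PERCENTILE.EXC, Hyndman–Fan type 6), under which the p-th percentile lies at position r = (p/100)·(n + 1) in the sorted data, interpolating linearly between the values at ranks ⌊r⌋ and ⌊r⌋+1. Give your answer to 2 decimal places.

82.20

Sorted: 52, 53, 54, 55, 60, 62, 65, 66, 67, 72, 74, 75, 82, 83, 85, 86, 87, 88, 90, 93, 96, 97, 98.
n = 23.
r = (55/100)·(23 + 1) = 13.2.
Rank 13 is 82 and rank 14 is 83.
Interpolate: 82 + 0.2·(83 − 82) = 82 + 0.2·1 = 82.2.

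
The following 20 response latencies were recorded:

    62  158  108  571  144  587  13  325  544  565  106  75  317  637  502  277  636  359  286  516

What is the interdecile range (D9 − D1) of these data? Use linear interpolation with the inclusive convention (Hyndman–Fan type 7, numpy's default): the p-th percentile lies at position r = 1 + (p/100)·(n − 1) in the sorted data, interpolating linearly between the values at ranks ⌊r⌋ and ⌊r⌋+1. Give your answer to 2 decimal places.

518.20

Sorted: 13, 62, 75, 106, 108, 144, 158, 277, 286, 317, 325, 359, 502, 516, 544, 565, 571, 587, 636, 637.
n = 20.
P10: r = 2.9; ranks 2–3 are 62, 75; interpolating gives 73.7.
P90: r = 18.1; ranks 18–19 are 587, 636; interpolating gives 591.9.
Difference: 591.9 − 73.7 = 518.2.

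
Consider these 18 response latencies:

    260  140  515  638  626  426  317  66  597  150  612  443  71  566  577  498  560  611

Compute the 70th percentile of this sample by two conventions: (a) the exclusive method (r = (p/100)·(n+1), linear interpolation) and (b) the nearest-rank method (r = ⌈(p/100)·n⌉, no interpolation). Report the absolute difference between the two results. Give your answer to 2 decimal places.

Sorted: 66, 71, 140, 150, 260, 317, 426, 443, 498, 515, 560, 566, 577, 597, 611, 612, 626, 638.
n = 18.
(a) r = 13.3; between ranks 13 (577) and 14 (597): 583.
(b) the nearest-rank method: rank 13 → 577.
|583 − 577| = 6.

6.00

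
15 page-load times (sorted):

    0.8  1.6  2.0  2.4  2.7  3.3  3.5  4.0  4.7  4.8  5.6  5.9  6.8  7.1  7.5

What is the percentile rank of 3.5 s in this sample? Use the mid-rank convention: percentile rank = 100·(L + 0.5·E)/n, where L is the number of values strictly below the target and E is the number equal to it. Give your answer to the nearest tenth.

Count below 3.5: L = 6; count equal: E = 1; n = 15.
Percentile rank = 100·(6 + 0.5·1)/15 = 100·6.5/15 = 43.33.

43.3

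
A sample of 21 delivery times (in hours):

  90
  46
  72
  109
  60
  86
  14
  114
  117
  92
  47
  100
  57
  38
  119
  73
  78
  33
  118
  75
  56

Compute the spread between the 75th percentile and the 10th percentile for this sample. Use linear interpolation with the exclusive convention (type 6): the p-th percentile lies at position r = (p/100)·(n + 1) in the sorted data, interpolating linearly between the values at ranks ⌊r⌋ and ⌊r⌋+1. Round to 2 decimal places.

Sorted: 14, 33, 38, 46, 47, 56, 57, 60, 72, 73, 75, 78, 86, 90, 92, 100, 109, 114, 117, 118, 119.
n = 21.
P10: r = 2.2; ranks 2–3 are 33, 38; interpolating gives 34.
P75: r = 16.5; ranks 16–17 are 100, 109; interpolating gives 104.5.
Difference: 104.5 − 34 = 70.5.

70.50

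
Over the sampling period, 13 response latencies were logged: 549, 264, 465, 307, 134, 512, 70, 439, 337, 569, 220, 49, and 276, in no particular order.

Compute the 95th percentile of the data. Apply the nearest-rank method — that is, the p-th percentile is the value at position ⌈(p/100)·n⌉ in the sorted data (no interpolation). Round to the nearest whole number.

Sorted: 49, 70, 134, 220, 264, 276, 307, 337, 439, 465, 512, 549, 569.
n = 13.
Position = ⌈95/100 · 13⌉ = ⌈12.35⌉ = 13.
The value at rank 13 is 569.

569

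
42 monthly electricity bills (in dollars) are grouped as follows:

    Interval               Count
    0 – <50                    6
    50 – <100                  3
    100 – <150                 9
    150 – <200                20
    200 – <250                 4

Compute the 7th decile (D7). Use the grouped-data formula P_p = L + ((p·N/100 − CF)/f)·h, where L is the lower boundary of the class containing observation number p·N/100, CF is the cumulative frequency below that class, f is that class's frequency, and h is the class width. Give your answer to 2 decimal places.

N = 42; target position k = 70/100 · 42 = 29.4.
Cumulative frequencies: 6, 9, 18, 38, 42.
Observation 29.4 falls in the class 150 – <200.
L = 150, CF = 18, f = 20, h = 50.
P70 = 150 + ((29.4 − 18)/20)·50 = 150 + 28.5 = 178.5.

178.50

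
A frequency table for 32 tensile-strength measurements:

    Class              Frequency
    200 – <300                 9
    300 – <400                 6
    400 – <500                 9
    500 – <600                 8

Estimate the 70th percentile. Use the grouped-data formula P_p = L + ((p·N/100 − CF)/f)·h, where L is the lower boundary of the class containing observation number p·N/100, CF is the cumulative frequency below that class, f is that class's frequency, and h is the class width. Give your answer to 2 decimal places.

482.22

N = 32; target position k = 70/100 · 32 = 22.4.
Cumulative frequencies: 9, 15, 24, 32.
Observation 22.4 falls in the class 400 – <500.
L = 400, CF = 15, f = 9, h = 100.
P70 = 400 + ((22.4 − 15)/9)·100 = 400 + 82.2222 = 482.222.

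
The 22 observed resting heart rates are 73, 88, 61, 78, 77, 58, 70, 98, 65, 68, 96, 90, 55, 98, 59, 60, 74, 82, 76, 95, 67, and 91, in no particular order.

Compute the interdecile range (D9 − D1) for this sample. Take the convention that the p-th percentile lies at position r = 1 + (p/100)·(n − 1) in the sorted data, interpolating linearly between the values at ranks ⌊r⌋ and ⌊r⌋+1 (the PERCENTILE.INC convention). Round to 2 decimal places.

36.80

Sorted: 55, 58, 59, 60, 61, 65, 67, 68, 70, 73, 74, 76, 77, 78, 82, 88, 90, 91, 95, 96, 98, 98.
n = 22.
P10: r = 3.1; ranks 3–4 are 59, 60; interpolating gives 59.1.
P90: r = 19.9; ranks 19–20 are 95, 96; interpolating gives 95.9.
Difference: 95.9 − 59.1 = 36.8.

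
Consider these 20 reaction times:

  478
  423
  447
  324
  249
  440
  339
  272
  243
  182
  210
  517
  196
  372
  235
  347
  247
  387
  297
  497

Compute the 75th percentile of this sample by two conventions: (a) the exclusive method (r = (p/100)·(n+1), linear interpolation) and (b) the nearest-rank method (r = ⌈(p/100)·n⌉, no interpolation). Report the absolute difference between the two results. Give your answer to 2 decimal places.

12.75

Sorted: 182, 196, 210, 235, 243, 247, 249, 272, 297, 324, 339, 347, 372, 387, 423, 440, 447, 478, 497, 517.
n = 20.
(a) r = 15.75; between ranks 15 (423) and 16 (440): 435.75.
(b) the nearest-rank method: rank 15 → 423.
|435.75 − 423| = 12.75.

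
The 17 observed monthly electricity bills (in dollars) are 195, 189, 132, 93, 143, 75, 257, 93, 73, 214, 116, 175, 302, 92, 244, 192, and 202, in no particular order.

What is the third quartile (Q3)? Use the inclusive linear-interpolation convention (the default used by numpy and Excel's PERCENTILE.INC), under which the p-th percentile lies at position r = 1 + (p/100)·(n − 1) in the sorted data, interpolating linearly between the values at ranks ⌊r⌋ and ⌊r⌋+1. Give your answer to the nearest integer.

Sorted: 73, 75, 92, 93, 93, 116, 132, 143, 175, 189, 192, 195, 202, 214, 244, 257, 302.
n = 17.
r = 1 + (75/100)·(17 − 1) = 1 + 12 = 13.
r is an integer, so P75 is the value at rank 13: 202.

202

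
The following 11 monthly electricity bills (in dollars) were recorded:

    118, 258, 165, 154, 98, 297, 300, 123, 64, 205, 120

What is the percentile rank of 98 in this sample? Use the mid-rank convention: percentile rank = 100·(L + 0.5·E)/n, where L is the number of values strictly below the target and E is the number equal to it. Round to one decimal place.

13.6

Sorted: 64, 98, 118, 120, 123, 154, 165, 205, 258, 297, 300.
Count below 98: L = 1; count equal: E = 1; n = 11.
Percentile rank = 100·(1 + 0.5·1)/11 = 100·1.5/11 = 13.64.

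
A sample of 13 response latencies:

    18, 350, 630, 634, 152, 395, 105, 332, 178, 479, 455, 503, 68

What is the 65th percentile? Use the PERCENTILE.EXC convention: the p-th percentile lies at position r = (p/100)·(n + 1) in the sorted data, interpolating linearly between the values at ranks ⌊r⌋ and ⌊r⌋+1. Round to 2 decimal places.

Sorted: 18, 68, 105, 152, 178, 332, 350, 395, 455, 479, 503, 630, 634.
n = 13.
r = (65/100)·(13 + 1) = 9.1.
Rank 9 is 455 and rank 10 is 479.
Interpolate: 455 + 0.1·(479 − 455) = 455 + 0.1·24 = 457.4.

457.40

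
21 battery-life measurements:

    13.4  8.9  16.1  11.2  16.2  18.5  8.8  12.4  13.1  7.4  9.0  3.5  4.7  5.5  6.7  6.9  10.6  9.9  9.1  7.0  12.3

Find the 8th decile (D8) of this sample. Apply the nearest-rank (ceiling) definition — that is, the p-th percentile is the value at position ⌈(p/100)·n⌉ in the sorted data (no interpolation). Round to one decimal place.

13.1

Sorted: 3.5, 4.7, 5.5, 6.7, 6.9, 7.0, 7.4, 8.8, 8.9, 9.0, 9.1, 9.9, 10.6, 11.2, 12.3, 12.4, 13.1, 13.4, 16.1, 16.2, 18.5.
n = 21.
Position = ⌈80/100 · 21⌉ = ⌈16.8⌉ = 17.
The value at rank 17 is 13.1.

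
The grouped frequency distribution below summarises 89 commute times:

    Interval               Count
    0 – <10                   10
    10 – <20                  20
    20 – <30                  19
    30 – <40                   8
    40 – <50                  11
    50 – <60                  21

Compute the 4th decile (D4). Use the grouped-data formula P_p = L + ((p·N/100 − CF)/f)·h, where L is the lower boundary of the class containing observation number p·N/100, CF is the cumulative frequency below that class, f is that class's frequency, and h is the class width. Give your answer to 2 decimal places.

N = 89; target position k = 40/100 · 89 = 35.6.
Cumulative frequencies: 10, 30, 49, 57, 68, 89.
Observation 35.6 falls in the class 20 – <30.
L = 20, CF = 30, f = 19, h = 10.
P40 = 20 + ((35.6 − 30)/19)·10 = 20 + 2.94737 = 22.9474.

22.95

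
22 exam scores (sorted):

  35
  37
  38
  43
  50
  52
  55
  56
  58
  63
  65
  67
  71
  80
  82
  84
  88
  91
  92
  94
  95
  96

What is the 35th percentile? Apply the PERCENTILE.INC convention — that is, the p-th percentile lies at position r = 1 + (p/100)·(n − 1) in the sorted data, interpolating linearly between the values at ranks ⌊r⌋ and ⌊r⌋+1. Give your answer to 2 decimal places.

56.70

n = 22.
r = 1 + (35/100)·(22 − 1) = 1 + 7.35 = 8.35.
Rank 8 is 56 and rank 9 is 58.
Interpolate: 56 + 0.35·(58 − 56) = 56 + 0.35·2 = 56.7.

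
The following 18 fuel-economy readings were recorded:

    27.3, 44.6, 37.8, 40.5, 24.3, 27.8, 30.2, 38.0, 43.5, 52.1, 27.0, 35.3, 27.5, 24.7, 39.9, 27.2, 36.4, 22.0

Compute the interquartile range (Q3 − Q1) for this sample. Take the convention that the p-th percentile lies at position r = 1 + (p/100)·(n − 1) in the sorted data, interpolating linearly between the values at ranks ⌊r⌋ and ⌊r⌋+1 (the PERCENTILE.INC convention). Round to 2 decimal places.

Sorted: 22.0, 24.3, 24.7, 27.0, 27.2, 27.3, 27.5, 27.8, 30.2, 35.3, 36.4, 37.8, 38.0, 39.9, 40.5, 43.5, 44.6, 52.1.
n = 18.
P25: r = 5.25; ranks 5–6 are 27.2, 27.3; interpolating gives 27.225.
P75: r = 13.75; ranks 13–14 are 38.0, 39.9; interpolating gives 39.425.
Difference: 39.425 − 27.225 = 12.2.

12.20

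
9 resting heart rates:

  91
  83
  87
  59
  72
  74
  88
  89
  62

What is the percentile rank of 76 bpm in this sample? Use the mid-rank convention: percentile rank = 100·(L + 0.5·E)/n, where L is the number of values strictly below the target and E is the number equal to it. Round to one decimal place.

Sorted: 59, 62, 72, 74, 83, 87, 88, 89, 91.
Count below 76: L = 4; count equal: E = 0; n = 9.
Percentile rank = 100·(4 + 0.5·0)/9 = 100·4/9 = 44.44.

44.4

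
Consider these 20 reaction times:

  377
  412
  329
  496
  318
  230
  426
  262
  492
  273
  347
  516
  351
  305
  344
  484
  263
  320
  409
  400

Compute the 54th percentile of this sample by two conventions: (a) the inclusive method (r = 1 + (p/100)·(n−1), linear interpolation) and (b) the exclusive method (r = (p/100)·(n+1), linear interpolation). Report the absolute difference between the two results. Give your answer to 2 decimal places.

2.08

Sorted: 230, 262, 263, 273, 305, 318, 320, 329, 344, 347, 351, 377, 400, 409, 412, 426, 484, 492, 496, 516.
n = 20.
(a) r = 11.26; between ranks 11 (351) and 12 (377): 357.76.
(b) r = 11.34; between ranks 11 (351) and 12 (377): 359.84.
|357.76 − 359.84| = 2.08.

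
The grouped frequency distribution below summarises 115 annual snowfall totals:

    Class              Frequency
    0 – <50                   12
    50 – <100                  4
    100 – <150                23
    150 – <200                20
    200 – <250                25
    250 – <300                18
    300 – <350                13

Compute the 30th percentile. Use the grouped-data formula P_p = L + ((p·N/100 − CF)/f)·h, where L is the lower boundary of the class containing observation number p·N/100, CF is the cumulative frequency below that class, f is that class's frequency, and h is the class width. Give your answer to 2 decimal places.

N = 115; target position k = 30/100 · 115 = 34.5.
Cumulative frequencies: 12, 16, 39, 59, 84, 102, 115.
Observation 34.5 falls in the class 100 – <150.
L = 100, CF = 16, f = 23, h = 50.
P30 = 100 + ((34.5 − 16)/23)·50 = 100 + 40.2174 = 140.217.

140.22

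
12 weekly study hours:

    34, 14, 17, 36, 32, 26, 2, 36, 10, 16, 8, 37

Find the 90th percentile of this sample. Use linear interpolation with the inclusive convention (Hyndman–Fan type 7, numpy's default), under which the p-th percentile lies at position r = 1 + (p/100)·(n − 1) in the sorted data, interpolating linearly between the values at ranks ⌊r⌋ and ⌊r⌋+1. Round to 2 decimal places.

Sorted: 2, 8, 10, 14, 16, 17, 26, 32, 34, 36, 36, 37.
n = 12.
r = 1 + (90/100)·(12 − 1) = 1 + 9.9 = 10.9.
Rank 10 is 36 and rank 11 is 36.
Interpolate: 36 + 0.9·(36 − 36) = 36 + 0.9·0 = 36.

36.00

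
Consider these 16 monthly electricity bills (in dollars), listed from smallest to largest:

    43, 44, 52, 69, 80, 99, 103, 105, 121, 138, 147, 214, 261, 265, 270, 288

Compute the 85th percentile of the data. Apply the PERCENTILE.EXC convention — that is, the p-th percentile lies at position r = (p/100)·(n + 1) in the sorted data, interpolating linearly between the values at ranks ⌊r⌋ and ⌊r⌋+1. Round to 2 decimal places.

267.25

n = 16.
r = (85/100)·(16 + 1) = 14.45.
Rank 14 is 265 and rank 15 is 270.
Interpolate: 265 + 0.45·(270 − 265) = 265 + 0.45·5 = 267.25.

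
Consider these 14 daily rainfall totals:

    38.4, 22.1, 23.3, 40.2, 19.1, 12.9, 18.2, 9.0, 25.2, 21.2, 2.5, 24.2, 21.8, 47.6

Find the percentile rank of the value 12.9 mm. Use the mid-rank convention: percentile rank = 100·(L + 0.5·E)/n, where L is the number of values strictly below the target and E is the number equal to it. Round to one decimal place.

Sorted: 2.5, 9.0, 12.9, 18.2, 19.1, 21.2, 21.8, 22.1, 23.3, 24.2, 25.2, 38.4, 40.2, 47.6.
Count below 12.9: L = 2; count equal: E = 1; n = 14.
Percentile rank = 100·(2 + 0.5·1)/14 = 100·2.5/14 = 17.86.

17.9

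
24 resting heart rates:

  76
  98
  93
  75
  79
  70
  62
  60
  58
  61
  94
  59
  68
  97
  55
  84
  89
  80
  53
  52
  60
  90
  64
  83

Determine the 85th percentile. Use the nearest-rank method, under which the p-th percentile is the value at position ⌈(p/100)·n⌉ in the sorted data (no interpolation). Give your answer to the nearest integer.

93

Sorted: 52, 53, 55, 58, 59, 60, 60, 61, 62, 64, 68, 70, 75, 76, 79, 80, 83, 84, 89, 90, 93, 94, 97, 98.
n = 24.
Position = ⌈85/100 · 24⌉ = ⌈20.4⌉ = 21.
The value at rank 21 is 93.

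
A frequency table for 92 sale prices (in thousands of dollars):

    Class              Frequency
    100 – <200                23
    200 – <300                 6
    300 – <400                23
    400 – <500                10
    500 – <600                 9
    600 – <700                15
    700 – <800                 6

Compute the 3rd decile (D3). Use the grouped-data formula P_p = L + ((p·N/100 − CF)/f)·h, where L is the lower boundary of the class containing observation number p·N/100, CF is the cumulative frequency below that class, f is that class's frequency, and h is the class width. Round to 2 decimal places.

N = 92; target position k = 30/100 · 92 = 27.6.
Cumulative frequencies: 23, 29, 52, 62, 71, 86, 92.
Observation 27.6 falls in the class 200 – <300.
L = 200, CF = 23, f = 6, h = 100.
P30 = 200 + ((27.6 − 23)/6)·100 = 200 + 76.6667 = 276.667.

276.67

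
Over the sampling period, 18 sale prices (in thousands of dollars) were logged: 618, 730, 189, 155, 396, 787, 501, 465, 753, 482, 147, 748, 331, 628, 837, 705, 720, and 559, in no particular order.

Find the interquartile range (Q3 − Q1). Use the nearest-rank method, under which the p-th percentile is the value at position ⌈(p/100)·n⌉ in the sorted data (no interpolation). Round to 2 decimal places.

334.00

Sorted: 147, 155, 189, 331, 396, 465, 482, 501, 559, 618, 628, 705, 720, 730, 748, 753, 787, 837.
n = 18.
P25: rank ⌈25/100·18⌉ = 5 → 396.
P75: rank ⌈75/100·18⌉ = 14 → 730.
Difference: 730 − 396 = 334.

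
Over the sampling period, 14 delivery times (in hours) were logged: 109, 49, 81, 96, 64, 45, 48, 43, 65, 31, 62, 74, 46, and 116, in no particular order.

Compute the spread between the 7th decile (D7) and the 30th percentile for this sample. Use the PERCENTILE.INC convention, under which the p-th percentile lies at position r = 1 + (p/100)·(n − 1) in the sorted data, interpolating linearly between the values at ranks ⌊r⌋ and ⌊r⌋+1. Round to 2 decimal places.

Sorted: 31, 43, 45, 46, 48, 49, 62, 64, 65, 74, 81, 96, 109, 116.
n = 14.
P30: r = 4.9; ranks 4–5 are 46, 48; interpolating gives 47.8.
P70: r = 10.1; ranks 10–11 are 74, 81; interpolating gives 74.7.
Difference: 74.7 − 47.8 = 26.9.

26.90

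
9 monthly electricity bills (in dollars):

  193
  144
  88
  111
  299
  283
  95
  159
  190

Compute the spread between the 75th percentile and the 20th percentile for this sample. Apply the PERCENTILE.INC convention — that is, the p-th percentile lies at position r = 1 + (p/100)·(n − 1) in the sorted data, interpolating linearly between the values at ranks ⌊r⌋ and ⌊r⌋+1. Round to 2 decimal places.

88.40

Sorted: 88, 95, 111, 144, 159, 190, 193, 283, 299.
n = 9.
P20: r = 2.6; ranks 2–3 are 95, 111; interpolating gives 104.6.
P75: r = 7 (integer) → 193.
Difference: 193 − 104.6 = 88.4.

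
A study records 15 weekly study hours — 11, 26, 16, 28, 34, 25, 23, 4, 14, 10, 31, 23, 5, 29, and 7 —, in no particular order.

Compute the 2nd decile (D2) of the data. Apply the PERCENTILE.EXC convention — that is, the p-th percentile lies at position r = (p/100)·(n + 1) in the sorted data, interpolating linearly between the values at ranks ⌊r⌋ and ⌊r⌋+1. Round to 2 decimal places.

7.60

Sorted: 4, 5, 7, 10, 11, 14, 16, 23, 23, 25, 26, 28, 29, 31, 34.
n = 15.
r = (20/100)·(15 + 1) = 3.2.
Rank 3 is 7 and rank 4 is 10.
Interpolate: 7 + 0.2·(10 − 7) = 7 + 0.2·3 = 7.6.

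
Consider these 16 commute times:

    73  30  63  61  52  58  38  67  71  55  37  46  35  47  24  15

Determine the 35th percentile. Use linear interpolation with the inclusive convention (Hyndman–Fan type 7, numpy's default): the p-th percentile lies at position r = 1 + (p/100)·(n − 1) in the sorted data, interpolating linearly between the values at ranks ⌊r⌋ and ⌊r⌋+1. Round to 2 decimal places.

Sorted: 15, 24, 30, 35, 37, 38, 46, 47, 52, 55, 58, 61, 63, 67, 71, 73.
n = 16.
r = 1 + (35/100)·(16 − 1) = 1 + 5.25 = 6.25.
Rank 6 is 38 and rank 7 is 46.
Interpolate: 38 + 0.25·(46 − 38) = 38 + 0.25·8 = 40.

40.00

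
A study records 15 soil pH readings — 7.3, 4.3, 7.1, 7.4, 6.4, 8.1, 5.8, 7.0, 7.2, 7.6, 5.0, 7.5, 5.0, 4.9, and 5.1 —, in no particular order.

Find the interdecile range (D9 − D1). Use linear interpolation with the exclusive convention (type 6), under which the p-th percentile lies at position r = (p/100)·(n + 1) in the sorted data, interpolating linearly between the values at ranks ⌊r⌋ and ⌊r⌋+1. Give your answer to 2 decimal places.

3.14

Sorted: 4.3, 4.9, 5.0, 5.0, 5.1, 5.8, 6.4, 7.0, 7.1, 7.2, 7.3, 7.4, 7.5, 7.6, 8.1.
n = 15.
P10: r = 1.6; ranks 1–2 are 4.3, 4.9; interpolating gives 4.66.
P90: r = 14.4; ranks 14–15 are 7.6, 8.1; interpolating gives 7.8.
Difference: 7.8 − 4.66 = 3.14.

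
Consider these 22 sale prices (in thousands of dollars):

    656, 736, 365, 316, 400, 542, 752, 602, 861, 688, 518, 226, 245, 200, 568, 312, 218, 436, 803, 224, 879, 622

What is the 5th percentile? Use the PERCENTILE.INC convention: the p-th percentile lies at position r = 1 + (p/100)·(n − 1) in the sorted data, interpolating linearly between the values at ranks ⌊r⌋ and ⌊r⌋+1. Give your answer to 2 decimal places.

218.30

Sorted: 200, 218, 224, 226, 245, 312, 316, 365, 400, 436, 518, 542, 568, 602, 622, 656, 688, 736, 752, 803, 861, 879.
n = 22.
r = 1 + (5/100)·(22 − 1) = 1 + 1.05 = 2.05.
Rank 2 is 218 and rank 3 is 224.
Interpolate: 218 + 0.05·(224 − 218) = 218 + 0.05·6 = 218.3.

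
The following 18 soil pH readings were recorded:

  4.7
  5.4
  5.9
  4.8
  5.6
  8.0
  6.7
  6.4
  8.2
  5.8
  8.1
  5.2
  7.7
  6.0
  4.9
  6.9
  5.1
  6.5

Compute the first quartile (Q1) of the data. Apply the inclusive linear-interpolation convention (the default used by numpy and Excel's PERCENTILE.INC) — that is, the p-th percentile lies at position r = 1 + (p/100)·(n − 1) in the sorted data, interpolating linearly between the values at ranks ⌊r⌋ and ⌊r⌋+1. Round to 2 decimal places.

5.25

Sorted: 4.7, 4.8, 4.9, 5.1, 5.2, 5.4, 5.6, 5.8, 5.9, 6.0, 6.4, 6.5, 6.7, 6.9, 7.7, 8.0, 8.1, 8.2.
n = 18.
r = 1 + (25/100)·(18 − 1) = 1 + 4.25 = 5.25.
Rank 5 is 5.2 and rank 6 is 5.4.
Interpolate: 5.2 + 0.25·(5.4 − 5.2) = 5.2 + 0.25·0.2 = 5.25.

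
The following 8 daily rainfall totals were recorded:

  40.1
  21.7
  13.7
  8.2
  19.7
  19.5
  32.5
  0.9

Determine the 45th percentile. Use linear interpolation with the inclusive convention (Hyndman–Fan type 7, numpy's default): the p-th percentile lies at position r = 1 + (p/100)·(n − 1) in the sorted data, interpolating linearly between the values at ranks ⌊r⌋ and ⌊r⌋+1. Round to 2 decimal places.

Sorted: 0.9, 8.2, 13.7, 19.5, 19.7, 21.7, 32.5, 40.1.
n = 8.
r = 1 + (45/100)·(8 − 1) = 1 + 3.15 = 4.15.
Rank 4 is 19.5 and rank 5 is 19.7.
Interpolate: 19.5 + 0.15·(19.7 − 19.5) = 19.5 + 0.15·0.2 = 19.53.

19.53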